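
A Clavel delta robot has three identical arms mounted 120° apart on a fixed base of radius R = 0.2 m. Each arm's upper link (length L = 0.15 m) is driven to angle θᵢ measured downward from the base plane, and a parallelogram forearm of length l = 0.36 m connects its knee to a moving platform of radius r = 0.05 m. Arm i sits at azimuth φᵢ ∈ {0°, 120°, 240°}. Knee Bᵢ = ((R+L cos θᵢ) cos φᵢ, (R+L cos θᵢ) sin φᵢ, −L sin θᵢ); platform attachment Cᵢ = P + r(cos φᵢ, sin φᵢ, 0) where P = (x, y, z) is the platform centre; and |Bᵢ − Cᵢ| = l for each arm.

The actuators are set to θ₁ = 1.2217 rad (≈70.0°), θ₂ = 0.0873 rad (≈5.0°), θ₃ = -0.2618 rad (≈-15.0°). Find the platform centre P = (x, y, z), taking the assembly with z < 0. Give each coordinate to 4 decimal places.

(-0.1451, -0.0231, -0.2362)

φ1=0.0°: virtual centre (0.2013, 0.0000, -0.1410), radius l
φ2=120.0°: virtual centre (-0.1497, 0.2593, -0.0131), radius l
O3 = (0.2949·cos240.0°, 0.2949·sin240.0°, 0.0388) = (-0.1474, -0.2554, 0.0388)
|O₂|²−|O₁|² = 0.0294;  |O₃|²−|O₁|² = 0.0281
plane₁₂: -0.7020x+0.5186y+0.2557z = 0.0294
Cramer: x(z) = -0.0411+0.4402z;  y(z) = 0.0011+0.1028z
quadratic in z: (1.2044)z²+(0.0687)z+(-0.0510)=0, √Δ=0.5003 → z ∈ {-0.2362, 0.1792}; z = -0.2362 (taking z<0)
x = -0.1451, y = -0.0231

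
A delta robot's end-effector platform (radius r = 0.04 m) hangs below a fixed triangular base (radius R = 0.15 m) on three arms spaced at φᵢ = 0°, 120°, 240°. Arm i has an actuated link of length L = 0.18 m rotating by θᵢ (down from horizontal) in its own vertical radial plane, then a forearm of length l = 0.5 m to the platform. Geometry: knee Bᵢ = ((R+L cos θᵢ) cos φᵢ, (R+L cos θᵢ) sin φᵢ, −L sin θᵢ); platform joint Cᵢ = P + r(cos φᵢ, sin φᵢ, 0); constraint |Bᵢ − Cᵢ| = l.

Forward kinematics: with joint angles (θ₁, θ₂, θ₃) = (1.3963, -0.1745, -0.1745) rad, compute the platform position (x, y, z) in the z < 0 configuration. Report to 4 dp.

centre 1 = (0.1413·cos0.0°, 0.1413·sin0.0°, -0.1773) = (0.1413, 0.0000, -0.1773)
φ2=120.0°: virtual centre (-0.1436, 0.2488, 0.0313), radius l
φ3=240.0°: virtual centre (-0.1436, -0.2488, 0.0313), radius l
subtract pairs → two planes through P
linear system: -0.5698x+0.4976y = 0.0321−0.4170z; -0.5698x+-0.4976y = 0.0321−0.4170z
det = 0.5670;  x = -0.0564+0.7319z,  y = 0.0000+0.0000z
quadratic in z: (1.5357)z²+(0.0652)z+(-0.1795)=0, √Δ=1.0522 → z ∈ {-0.3638, 0.3213}; z = -0.3638 (taking z<0)
x = -0.3227, y = 0.0000

(-0.3227, 0.0000, -0.3638)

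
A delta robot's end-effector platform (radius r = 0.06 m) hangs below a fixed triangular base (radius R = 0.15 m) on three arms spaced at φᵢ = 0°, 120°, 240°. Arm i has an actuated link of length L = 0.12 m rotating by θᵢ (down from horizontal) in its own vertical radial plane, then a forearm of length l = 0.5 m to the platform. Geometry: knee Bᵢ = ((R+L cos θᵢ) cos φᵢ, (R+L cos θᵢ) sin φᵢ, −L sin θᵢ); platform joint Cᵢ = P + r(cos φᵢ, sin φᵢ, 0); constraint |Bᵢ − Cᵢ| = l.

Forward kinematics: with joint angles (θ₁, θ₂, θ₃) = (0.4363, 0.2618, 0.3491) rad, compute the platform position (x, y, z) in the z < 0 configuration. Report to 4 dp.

arm 1 at φ=0.0°: ρ1 = 0.1988;  O1 = (0.1988, 0.0000, -0.0507)
arm 2 at φ=120.0°: ρ2 = 0.2059;  O2 = (-0.1030, 0.1783, -0.0311)
O3 = (0.2028·cos240.0°, 0.2028·sin240.0°, -0.0410) = (-0.1014, -0.1756, -0.0410)
subtract pairs → two planes through P
[-0.6034 0.3566 0.0393]·P = 0.0013;  [-0.6003 -0.3512 0.0193]·P = 0.0007
Cramer: x(z) = -0.0017+0.0486z;  y(z) = 0.0008-0.0280z
quadratic in z: (1.0031)z²+(0.0819)z+(-0.2073)=0, √Δ=0.9156 → z ∈ {-0.4972, 0.4155}; z = -0.4972 (taking z<0)
x = -0.0258, y = 0.0147

(-0.0258, 0.0147, -0.4972)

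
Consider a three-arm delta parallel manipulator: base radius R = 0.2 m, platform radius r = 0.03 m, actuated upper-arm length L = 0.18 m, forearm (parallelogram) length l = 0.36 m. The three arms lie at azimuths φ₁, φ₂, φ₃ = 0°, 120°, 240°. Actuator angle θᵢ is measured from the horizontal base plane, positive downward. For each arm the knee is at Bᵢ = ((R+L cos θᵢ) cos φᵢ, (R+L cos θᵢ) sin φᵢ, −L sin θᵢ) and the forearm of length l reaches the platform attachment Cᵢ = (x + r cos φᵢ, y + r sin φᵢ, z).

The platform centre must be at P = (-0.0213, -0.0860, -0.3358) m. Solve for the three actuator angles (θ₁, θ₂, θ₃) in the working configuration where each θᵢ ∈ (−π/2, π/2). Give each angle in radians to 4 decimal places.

rotate P by −φ1: (-0.0213, -0.0860, -0.3358)
  A=0.1913, B=-0.3358, C=(l²−L²−A²−y'²−z²)/(2L)=-0.1654
  γ=atan2(-0.3358,0.1913)=-1.0530;  ψ=arccos(-0.4280)=2.0131;  θ1=γ+ψ≈0.9602
φ2=120.0° → target in arm frame (-0.0638, 0.0614)
  A cos θ + B sin θ = C:  0.2338·cos θ + -0.3358·sin θ = -0.2056
  γ=atan2(-0.3358,0.2338)=-0.9625;  ψ=arccos(-0.5024)=2.0972;  θ2=γ+ψ≈1.1347
arm 3 (φ=240.0°): x'=0.0851, y'=0.0246
  e−x'=0.0849;  (l²−L²−(e−x')²−y'²−z²)/2L = -0.0649
  √(A²+B²)=0.3464;  θ3 = -1.3232+1.7593 ≈ 0.4361

θ₁ = 0.9602, θ₂ = 1.1347, θ₃ = 0.4361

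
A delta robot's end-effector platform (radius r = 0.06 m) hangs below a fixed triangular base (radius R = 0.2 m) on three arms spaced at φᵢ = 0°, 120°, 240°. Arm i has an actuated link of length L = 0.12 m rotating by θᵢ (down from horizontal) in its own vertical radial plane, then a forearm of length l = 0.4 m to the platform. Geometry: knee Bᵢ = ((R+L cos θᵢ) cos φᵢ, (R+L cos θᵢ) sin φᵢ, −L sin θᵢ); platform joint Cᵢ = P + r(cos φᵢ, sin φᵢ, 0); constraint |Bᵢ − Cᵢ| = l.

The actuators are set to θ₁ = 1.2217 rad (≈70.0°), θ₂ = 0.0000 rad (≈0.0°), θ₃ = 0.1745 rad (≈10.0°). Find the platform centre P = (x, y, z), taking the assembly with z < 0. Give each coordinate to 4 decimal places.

φ1=0.0°: virtual centre (0.1810, 0.0000, -0.1128), radius l
arm 2 at φ=120.0°: (R−r)+L cos θ2 = 0.2600;  S2 = (-0.1300, 0.2252, 0.0000)
S3 = (0.2582·cos240.0°, 0.2582·sin240.0°, -0.0208) = (-0.1291, -0.2236, -0.0208)
eliminate P² terms by subtracting sphere 1 from 2 and 3
plane₁₂: -0.6221x+0.4503y+0.2255z = 0.0221
det = 0.5575;  x = -0.0352+0.3294z,  y = 0.0005+-0.0458z
sphere 1 gives Az²+Bz+C=0 with A=1.1106, B=0.0830, C=-0.1005;  B²−4AC=0.4535;  roots -0.3406, 0.2658;  negative root z = -0.3406
x = -0.1474, y = 0.0161

(-0.1474, 0.0161, -0.3406)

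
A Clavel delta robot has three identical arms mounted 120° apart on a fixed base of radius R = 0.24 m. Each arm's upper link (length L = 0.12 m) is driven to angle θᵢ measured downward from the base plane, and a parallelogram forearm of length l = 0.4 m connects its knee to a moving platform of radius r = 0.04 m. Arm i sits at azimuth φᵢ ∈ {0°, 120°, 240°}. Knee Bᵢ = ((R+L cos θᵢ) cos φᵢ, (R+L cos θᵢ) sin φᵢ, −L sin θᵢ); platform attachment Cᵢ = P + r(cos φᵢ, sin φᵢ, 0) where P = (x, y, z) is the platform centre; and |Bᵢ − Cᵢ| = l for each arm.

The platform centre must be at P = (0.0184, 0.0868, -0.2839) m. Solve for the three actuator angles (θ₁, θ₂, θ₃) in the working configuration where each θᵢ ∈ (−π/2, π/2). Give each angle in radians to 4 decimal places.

θ₁ = 0.2615, θ₂ = -0.1746, θ₃ = 0.9594

φ1=0.0° → target in arm frame (0.0184, 0.0868)
  A cos θ + B sin θ = C:  0.1816·cos θ + -0.2839·sin θ = 0.1020
  γ=atan2(-0.2839,0.1816)=-1.0017;  ψ=arccos(0.3028)=1.2632;  θ1=γ+ψ≈0.2615
rotate P by −φ2: (0.0660, -0.0593, -0.2839)
  A cos θ + B sin θ = C:  0.1340·cos θ + -0.2839·sin θ = 0.1813
  √(A²+B²)=0.3139;  θ2 = -1.1297+0.9551 ≈ -0.1746
rotate P by −φ3: (-0.0844, -0.0275, -0.2839)
  A=0.2844, B=-0.2839, C=(l²−L²−A²−y'²−z²)/(2L)=-0.0693
  γ=atan2(-0.2839,0.2844)=-0.7846;  ψ=arccos(-0.1723)=1.7440;  θ3=γ+ψ≈0.9594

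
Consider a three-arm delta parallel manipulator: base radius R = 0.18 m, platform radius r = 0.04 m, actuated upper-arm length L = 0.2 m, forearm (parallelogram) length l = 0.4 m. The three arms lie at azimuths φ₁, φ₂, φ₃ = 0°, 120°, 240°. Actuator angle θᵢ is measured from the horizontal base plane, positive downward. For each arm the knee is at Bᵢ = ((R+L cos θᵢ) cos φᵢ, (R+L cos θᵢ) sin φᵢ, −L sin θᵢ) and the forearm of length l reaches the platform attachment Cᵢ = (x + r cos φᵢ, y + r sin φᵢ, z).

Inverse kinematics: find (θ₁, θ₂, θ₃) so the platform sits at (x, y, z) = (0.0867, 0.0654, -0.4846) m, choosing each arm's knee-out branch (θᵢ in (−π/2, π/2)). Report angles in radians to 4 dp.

φ1=0.0° → target in arm frame (0.0867, 0.0654)
  e−x'=0.0533;  (l²−L²−(e−x')²−y'²−z²)/2L = -0.3049
  γ=atan2(-0.4846,0.0533)=-1.4612;  ψ=arccos(-0.6254)=2.2464;  θ1=γ+ψ≈0.7852
arm 2 (φ=120.0°): x'=0.0133, y'=-0.1078
  A=0.1267, B=-0.4846, C=(l²−L²−A²−y'²−z²)/(2L)=-0.3563
  γ=atan2(-0.4846,0.1267)=-1.3150;  ψ=arccos(-0.7113)=2.3621;  θ2=γ+ψ≈1.0471
arm 3 (φ=240.0°): x'=-0.1000, y'=0.0424
  A=0.2400, B=-0.4846, C=(l²−L²−A²−y'²−z²)/(2L)=-0.4356
  √(A²+B²)=0.5408;  θ3 = -1.1110+2.5073 ≈ 1.3963

θ₁ = 0.7852, θ₂ = 1.0471, θ₃ = 1.3963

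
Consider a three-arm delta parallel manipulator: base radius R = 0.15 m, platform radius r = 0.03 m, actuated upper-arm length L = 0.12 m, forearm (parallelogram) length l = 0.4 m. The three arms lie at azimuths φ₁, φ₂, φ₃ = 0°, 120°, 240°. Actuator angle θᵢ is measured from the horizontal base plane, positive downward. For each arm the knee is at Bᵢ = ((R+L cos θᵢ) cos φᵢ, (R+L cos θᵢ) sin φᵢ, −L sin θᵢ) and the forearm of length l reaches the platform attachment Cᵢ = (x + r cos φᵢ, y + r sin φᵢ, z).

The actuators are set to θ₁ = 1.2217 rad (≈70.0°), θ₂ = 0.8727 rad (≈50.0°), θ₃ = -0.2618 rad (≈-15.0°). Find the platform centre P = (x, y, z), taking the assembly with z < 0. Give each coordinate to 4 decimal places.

(-0.1272, -0.1241, -0.3607)

φ1=0.0°: virtual centre (0.1610, 0.0000, -0.1128), radius l
arm 2 at φ=120.0°: e+L cos θ2 = 0.1971;  O2 = (-0.0986, 0.1707, -0.0919)
arm 3 at φ=240.0°: e+L cos θ3 = 0.2359;  O3 = (-0.1180, -0.2043, 0.0311)
eliminate P² terms by subtracting sphere 1 from 2 and 3
linear system: -0.5192x+0.3414y = 0.0087−0.0417z; -0.5580x+-0.4086y = 0.0180−0.2876z
Cramer: x(z) = -0.0240+0.2862z;  y(z) = -0.0112+0.3131z
quadratic in z: (1.1800)z²+(0.1126)z+(-0.1129)=0, √Δ=0.7386 → z ∈ {-0.3607, 0.2653}; z = -0.3607 (taking z<0)
x = -0.1272, y = -0.1241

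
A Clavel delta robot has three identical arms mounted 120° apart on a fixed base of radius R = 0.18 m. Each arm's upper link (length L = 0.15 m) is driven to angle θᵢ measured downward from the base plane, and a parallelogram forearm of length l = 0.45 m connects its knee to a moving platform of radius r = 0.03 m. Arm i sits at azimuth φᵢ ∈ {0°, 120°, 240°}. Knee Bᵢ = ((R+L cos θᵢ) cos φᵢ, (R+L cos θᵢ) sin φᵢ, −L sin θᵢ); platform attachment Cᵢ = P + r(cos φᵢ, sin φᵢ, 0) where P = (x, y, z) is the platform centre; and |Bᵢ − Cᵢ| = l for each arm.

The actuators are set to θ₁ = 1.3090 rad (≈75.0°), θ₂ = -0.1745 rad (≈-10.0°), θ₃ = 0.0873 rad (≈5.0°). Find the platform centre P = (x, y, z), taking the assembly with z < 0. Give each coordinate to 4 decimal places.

(-0.2079, 0.0267, -0.3555)

arm 1 at φ=0.0°: (R−r)+L cos θ1 = 0.1888;  S1 = (0.1888, 0.0000, -0.1449)
arm 2 at φ=120.0°: (R−r)+L cos θ2 = 0.2977;  S2 = (-0.1489, 0.2578, 0.0260)
S3 = (0.2994·cos240.0°, 0.2994·sin240.0°, -0.0131) = (-0.1497, -0.2593, -0.0131)
|S₂|²−|S₁|² = 0.0327;  |S₃|²−|S₁|² = 0.0332
plane₁₂: -0.6754x+0.5157y+0.3419z = 0.0327
Cramer: x(z) = -0.0487+0.4479z;  y(z) = -0.0004-0.0764z
sphere 1 gives Az²+Bz+C=0 with A=1.2064, B=0.0771, C=-0.1251;  B²−4AC=0.6096;  roots -0.3555, 0.2916;  negative root z = -0.3555
x = -0.2079, y = 0.0267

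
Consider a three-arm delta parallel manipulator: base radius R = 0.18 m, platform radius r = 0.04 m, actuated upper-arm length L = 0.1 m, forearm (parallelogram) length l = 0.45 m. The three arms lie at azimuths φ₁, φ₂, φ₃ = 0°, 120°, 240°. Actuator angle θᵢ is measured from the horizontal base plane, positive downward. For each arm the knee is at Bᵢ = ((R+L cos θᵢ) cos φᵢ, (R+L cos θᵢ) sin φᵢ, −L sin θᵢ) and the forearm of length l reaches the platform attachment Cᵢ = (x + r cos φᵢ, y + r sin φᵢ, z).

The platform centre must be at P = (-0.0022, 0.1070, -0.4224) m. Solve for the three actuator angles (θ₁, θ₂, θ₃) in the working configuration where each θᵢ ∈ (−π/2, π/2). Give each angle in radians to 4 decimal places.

θ₁ = 0.5234, θ₂ = -0.0004, θ₃ = 0.9597

φ1=0.0° → target in arm frame (-0.0022, 0.1070)
  A cos θ + B sin θ = C:  0.1422·cos θ + -0.4224·sin θ = -0.0880
  θ1 = atan2(B,A) + arccos(C/0.4457) = 0.5234
arm 2 (φ=120.0°): x'=0.0938, y'=-0.0516
  A=0.0462, B=-0.4224, C=(l²−L²−A²−y'²−z²)/(2L)=0.0464
  √(A²+B²)=0.4249;  θ2 = -1.4618+1.4614 ≈ -0.0004
arm 3 (φ=240.0°): x'=-0.0916, y'=-0.0554
  A cos θ + B sin θ = C:  0.2316·cos θ + -0.4224·sin θ = -0.2131
  √(A²+B²)=0.4817;  θ3 = -1.0693+2.0290 ≈ 0.9597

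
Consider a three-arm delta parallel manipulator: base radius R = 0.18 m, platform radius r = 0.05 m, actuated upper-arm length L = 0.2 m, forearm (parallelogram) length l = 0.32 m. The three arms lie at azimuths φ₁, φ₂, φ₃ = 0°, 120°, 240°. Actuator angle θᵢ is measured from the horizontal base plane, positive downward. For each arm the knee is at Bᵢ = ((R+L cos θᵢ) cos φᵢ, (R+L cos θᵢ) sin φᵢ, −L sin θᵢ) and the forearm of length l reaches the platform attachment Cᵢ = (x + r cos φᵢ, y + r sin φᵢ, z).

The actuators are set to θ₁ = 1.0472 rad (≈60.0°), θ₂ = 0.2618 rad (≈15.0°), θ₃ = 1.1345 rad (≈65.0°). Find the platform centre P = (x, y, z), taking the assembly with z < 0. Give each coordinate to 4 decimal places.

(-0.0459, 0.1070, -0.2949)

S1 = (0.2300·cos0.0°, 0.2300·sin0.0°, -0.1732) = (0.2300, 0.0000, -0.1732)
φ2=120.0°: virtual centre (-0.1616, 0.2799, -0.0518), radius l
φ3=240.0°: virtual centre (-0.1073, -0.1858, -0.1813), radius l
eliminate P² terms by subtracting sphere 1 from 2 and 3
[-0.7832 0.5598 0.2429]·P = 0.0242;  [-0.6745 -0.3716 -0.0161]·P = -0.0040
det = 0.6686;  x = -0.0101+0.1215z,  y = 0.0292+-0.2639z
quadratic in z: (1.0844)z²+(0.2727)z+(-0.0139)=0, √Δ=0.3670 → z ∈ {-0.2949, 0.0435}; z = -0.2949 (taking z<0)
x = -0.0459, y = 0.1070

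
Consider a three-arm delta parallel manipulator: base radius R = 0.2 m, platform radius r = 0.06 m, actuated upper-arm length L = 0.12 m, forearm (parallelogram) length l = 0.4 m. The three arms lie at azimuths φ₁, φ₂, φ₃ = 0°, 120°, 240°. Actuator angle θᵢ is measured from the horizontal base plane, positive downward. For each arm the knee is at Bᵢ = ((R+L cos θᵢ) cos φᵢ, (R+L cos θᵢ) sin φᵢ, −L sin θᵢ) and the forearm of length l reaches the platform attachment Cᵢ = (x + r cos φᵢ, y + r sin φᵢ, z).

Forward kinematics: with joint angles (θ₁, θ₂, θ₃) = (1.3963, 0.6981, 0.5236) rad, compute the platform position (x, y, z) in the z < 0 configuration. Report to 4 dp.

(-0.1111, -0.0195, -0.4109)

arm 1 at φ=0.0°: e+L cos θ1 = 0.1608;  S1 = (0.1608, 0.0000, -0.1182)
arm 2 at φ=120.0°: e+L cos θ2 = 0.2319;  S2 = (-0.1160, 0.2009, -0.0771)
S3 = (0.2439·cos240.0°, 0.2439·sin240.0°, -0.0600) = (-0.1220, -0.2112, -0.0600)
eliminate P² terms by subtracting sphere 1 from 2 and 3
[-0.5536 0.4017 0.0821]·P = 0.0199;  [-0.5656 -0.4225 0.1164]·P = 0.0233
Cramer: x(z) = -0.0385+0.1766z;  y(z) = -0.0035+0.0390z
into |P−S₁|² = l²: 1.0327z² + 0.1657z + -0.1063 = 0;  Δ = 0.4665;  z = -0.4109 or 0.2505 → z<0 root = -0.4109
x = -0.1111, y = -0.0195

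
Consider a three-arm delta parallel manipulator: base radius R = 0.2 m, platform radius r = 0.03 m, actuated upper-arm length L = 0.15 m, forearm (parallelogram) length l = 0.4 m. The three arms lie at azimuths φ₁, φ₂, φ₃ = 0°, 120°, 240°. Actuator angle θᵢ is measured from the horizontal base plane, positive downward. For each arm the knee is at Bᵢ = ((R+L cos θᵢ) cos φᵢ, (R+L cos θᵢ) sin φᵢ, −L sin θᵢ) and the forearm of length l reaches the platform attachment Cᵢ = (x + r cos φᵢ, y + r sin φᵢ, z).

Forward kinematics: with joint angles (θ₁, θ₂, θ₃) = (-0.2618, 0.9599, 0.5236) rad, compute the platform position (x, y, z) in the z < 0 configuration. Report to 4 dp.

(0.1067, -0.0501, -0.2990)

arm 1 at φ=0.0°: (R−r)+L cos θ1 = 0.3149;  S1 = (0.3149, 0.0000, 0.0388)
S2 = (0.2560·cos120.0°, 0.2560·sin120.0°, -0.1229) = (-0.1280, 0.2217, -0.1229)
arm 3 at φ=240.0°: (R−r)+L cos θ3 = 0.2999;  S3 = (-0.1500, -0.2597, -0.0750)
subtract pairs → two planes through P
linear system: -0.8858x+0.4435y = -0.0200−-0.3234z; -0.9297x+-0.5194y = -0.0051−-0.2276z
det = 0.8724;  x = 0.0145+-0.3083z,  y = -0.0161+0.1135z
into |P−S₁|² = l²: 1.1079z² + 0.1039z + -0.0680 = 0;  Δ = 0.3121;  z = -0.2990 or 0.2053 → z<0 root = -0.2990
x = 0.1067, y = -0.0501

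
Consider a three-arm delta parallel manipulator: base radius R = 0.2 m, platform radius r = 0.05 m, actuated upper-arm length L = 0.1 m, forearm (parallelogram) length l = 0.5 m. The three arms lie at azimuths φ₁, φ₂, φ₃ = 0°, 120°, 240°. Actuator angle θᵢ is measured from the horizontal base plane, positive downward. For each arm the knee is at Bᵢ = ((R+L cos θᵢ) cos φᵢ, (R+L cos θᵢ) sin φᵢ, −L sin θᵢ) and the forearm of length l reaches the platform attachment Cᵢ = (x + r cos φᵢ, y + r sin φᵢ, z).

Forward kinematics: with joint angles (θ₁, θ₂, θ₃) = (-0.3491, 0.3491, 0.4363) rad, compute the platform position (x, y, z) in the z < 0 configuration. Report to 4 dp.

(0.0882, 0.0100, -0.4408)

S1 = (0.2440·cos0.0°, 0.2440·sin0.0°, 0.0342) = (0.2440, 0.0000, 0.0342)
φ2=120.0°: virtual centre (-0.1220, 0.2113, -0.0342), radius l
S3 = (0.2406·cos240.0°, 0.2406·sin240.0°, -0.0423) = (-0.1203, -0.2084, -0.0423)
eliminate P² terms by subtracting sphere 1 from 2 and 3
linear system: -0.7319x+0.4226y = 0.0000−-0.1368z; -0.7286x+-0.4168y = -0.0010−-0.1529z
Cramer: x(z) = 0.0007-0.1985z;  y(z) = 0.0012-0.0200z
sphere 1 gives Az²+Bz+C=0 with A=1.0398, B=0.0281, C=-0.1896;  B²−4AC=0.7896;  roots -0.4408, 0.4138;  negative root z = -0.4408
x = 0.0882, y = 0.0100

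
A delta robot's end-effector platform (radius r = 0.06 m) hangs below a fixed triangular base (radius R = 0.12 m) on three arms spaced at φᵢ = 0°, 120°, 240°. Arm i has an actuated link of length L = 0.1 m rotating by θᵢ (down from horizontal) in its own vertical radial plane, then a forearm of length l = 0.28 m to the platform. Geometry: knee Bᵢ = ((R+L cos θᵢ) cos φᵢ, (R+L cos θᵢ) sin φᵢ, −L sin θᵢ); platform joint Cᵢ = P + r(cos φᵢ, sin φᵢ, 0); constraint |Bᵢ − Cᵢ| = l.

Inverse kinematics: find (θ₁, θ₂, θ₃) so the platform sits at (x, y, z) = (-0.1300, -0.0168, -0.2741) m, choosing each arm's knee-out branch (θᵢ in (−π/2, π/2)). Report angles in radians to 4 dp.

rotate P by −φ1: (-0.1300, -0.0168, -0.2741)
  A cos θ + B sin θ = C:  0.1900·cos θ + -0.2741·sin θ = -0.2156
  θ1 = atan2(B,A) + arccos(C/0.3335) = 1.3089
φ2=120.0° → target in arm frame (0.0505, 0.1210)
  A cos θ + B sin θ = C:  0.0095·cos θ + -0.2741·sin θ = -0.1073
  √(A²+B²)=0.2743;  θ2 = -1.5360+1.9727 ≈ 0.4368
φ3=240.0° → target in arm frame (0.0795, -0.1042)
  e−x'=-0.0195;  (l²−L²−(e−x')²−y'²−z²)/2L = -0.0898
  θ3 = atan2(B,A) + arccos(C/0.2748) = 0.2618

θ₁ = 1.3089, θ₂ = 0.4368, θ₃ = 0.2618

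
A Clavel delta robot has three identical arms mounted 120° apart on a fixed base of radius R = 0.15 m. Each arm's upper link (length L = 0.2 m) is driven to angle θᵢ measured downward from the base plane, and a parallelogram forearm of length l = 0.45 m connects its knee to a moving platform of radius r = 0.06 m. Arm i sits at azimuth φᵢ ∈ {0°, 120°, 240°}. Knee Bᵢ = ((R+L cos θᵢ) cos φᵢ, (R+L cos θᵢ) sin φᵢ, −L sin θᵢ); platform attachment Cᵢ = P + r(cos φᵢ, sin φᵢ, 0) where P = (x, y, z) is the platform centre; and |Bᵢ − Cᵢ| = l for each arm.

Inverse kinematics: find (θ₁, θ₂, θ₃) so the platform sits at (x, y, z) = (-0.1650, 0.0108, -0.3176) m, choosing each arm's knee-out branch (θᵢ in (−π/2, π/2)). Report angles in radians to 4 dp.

θ₁ = 0.6981, θ₂ = -0.3488, θ₃ = -0.2615

arm 1 (φ=0.0°): x'=-0.1650, y'=0.0108
  e−x'=0.2550;  (l²−L²−(e−x')²−y'²−z²)/2L = -0.0088
  γ=atan2(-0.3176,0.2550)=-0.8943;  ψ=arccos(-0.0216)=1.5924;  θ1=γ+ψ≈0.6981
arm 2 (φ=120.0°): x'=0.0919, y'=0.1375
  A=-0.0019, B=-0.3176, C=(l²−L²−A²−y'²−z²)/(2L)=0.1068
  γ=atan2(-0.3176,-0.0019)=-1.5766;  ψ=arccos(0.3363)=1.2278;  θ2=γ+ψ≈-0.3488
arm 3 (φ=240.0°): x'=0.0731, y'=-0.1483
  A=0.0169, B=-0.3176, C=(l²−L²−A²−y'²−z²)/(2L)=0.0984
  γ=atan2(-0.3176,0.0169)=-1.5178;  ψ=arccos(0.3093)=1.2563;  θ3=γ+ψ≈-0.2615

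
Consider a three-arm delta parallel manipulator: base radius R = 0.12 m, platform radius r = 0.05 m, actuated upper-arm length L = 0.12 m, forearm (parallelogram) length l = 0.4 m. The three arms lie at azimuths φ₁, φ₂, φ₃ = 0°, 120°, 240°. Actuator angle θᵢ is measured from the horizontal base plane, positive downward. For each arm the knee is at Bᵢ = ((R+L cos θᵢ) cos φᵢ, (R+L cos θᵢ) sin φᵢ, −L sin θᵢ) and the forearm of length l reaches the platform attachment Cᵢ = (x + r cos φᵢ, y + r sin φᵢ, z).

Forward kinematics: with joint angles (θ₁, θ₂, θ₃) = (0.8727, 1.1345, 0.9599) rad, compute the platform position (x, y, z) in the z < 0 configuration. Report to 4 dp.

O1 = (0.1471·cos0.0°, 0.1471·sin0.0°, -0.0919) = (0.1471, 0.0000, -0.0919)
arm 2 at φ=120.0°: e+L cos θ2 = 0.1207;  O2 = (-0.0604, 0.1045, -0.1088)
arm 3 at φ=240.0°: e+L cos θ3 = 0.1388;  O3 = (-0.0694, -0.1202, -0.0983)
subtract pairs → two planes through P
plane₁₂: -0.4150x+0.2091y+-0.0337z = -0.0037
det = 0.1903;  x = 0.0059+-0.0565z,  y = -0.0059+0.0488z
sphere 1 gives Az²+Bz+C=0 with A=1.0056, B=0.1992, C=-0.1316;  B²−4AC=0.5690;  roots -0.4741, 0.2760;  negative root z = -0.4741
x = 0.0327, y = -0.0290

(0.0327, -0.0290, -0.4741)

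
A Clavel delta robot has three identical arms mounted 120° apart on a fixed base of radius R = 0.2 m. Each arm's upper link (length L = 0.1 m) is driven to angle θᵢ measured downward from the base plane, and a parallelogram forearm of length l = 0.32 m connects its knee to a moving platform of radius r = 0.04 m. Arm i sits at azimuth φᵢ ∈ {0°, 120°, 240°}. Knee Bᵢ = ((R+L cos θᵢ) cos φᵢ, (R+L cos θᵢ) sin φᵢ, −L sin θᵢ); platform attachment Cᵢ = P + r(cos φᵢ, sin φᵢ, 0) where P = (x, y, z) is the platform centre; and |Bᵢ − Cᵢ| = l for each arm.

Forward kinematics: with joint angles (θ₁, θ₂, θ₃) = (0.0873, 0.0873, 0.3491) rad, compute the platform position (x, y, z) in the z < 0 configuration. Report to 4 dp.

φ1=0.0°: virtual centre (0.2596, 0.0000, -0.0087), radius l
S2 = (0.2596·cos120.0°, 0.2596·sin120.0°, -0.0087) = (-0.1298, 0.2248, -0.0087)
φ3=240.0°: virtual centre (-0.1270, -0.2199, -0.0342), radius l
subtract pairs → two planes through P
[-0.7789 0.4497 0.0000]·P = 0.0000;  [-0.7732 -0.4399 -0.0510]·P = -0.0018
Cramer: x(z) = 0.0012-0.0332z;  y(z) = 0.0020-0.0575z
quadratic in z: (1.0044)z²+(0.0344)z+(-0.0355)=0, √Δ=0.3794 → z ∈ {-0.2060, 0.1717}; z = -0.2060 (taking z<0)
x = 0.0080, y = 0.0139

(0.0080, 0.0139, -0.2060)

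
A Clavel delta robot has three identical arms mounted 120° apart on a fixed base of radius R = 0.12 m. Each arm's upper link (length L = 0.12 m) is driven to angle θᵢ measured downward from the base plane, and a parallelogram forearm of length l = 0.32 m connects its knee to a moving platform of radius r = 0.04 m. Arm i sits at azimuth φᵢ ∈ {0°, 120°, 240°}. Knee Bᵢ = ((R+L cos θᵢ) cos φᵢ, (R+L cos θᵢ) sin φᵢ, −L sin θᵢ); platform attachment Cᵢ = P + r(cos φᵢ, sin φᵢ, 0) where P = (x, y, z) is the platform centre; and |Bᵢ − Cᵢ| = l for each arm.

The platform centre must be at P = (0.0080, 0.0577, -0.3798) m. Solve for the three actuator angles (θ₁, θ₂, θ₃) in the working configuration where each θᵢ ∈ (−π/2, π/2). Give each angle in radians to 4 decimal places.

φ1=0.0° → target in arm frame (0.0080, 0.0577)
  A cos θ + B sin θ = C:  0.0720·cos θ + -0.3798·sin θ = -0.2698
  θ1 = atan2(B,A) + arccos(C/0.3866) = 0.9600
φ2=120.0° → target in arm frame (0.0460, -0.0358)
  e−x'=0.0340;  (l²−L²−(e−x')²−y'²−z²)/2L = -0.2445
  √(A²+B²)=0.3813;  θ2 = -1.4814+2.2669 ≈ 0.7855
φ3=240.0° → target in arm frame (-0.0540, -0.0219)
  A=0.1340, B=-0.3798, C=(l²−L²−A²−y'²−z²)/(2L)=-0.3112
  θ3 = atan2(B,A) + arccos(C/0.4027) = 1.2220

θ₁ = 0.9600, θ₂ = 0.7855, θ₃ = 1.2220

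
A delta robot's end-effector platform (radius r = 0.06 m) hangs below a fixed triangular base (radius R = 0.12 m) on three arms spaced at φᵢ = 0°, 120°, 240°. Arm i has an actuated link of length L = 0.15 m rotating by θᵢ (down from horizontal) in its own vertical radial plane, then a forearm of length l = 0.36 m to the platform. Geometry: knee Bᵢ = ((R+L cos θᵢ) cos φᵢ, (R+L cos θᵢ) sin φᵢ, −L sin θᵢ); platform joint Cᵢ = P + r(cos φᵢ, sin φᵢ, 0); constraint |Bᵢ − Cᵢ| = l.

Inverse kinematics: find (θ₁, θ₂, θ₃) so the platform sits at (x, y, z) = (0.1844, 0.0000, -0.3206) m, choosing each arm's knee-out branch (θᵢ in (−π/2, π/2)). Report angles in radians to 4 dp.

arm 1 (φ=0.0°): x'=0.1844, y'=0.0000
  e−x'=-0.1244;  (l²−L²−(e−x')²−y'²−z²)/2L = -0.0372
  θ1 = atan2(B,A) + arccos(C/0.3439) = -0.2618
rotate P by −φ2: (-0.0922, -0.1597, -0.3206)
  A=0.1522, B=-0.3206, C=(l²−L²−A²−y'²−z²)/(2L)=-0.1478
  √(A²+B²)=0.3549;  θ2 = -1.1276+2.0005 ≈ 0.8729
rotate P by −φ3: (-0.0922, 0.1597, -0.3206)
  e−x'=0.1522;  (l²−L²−(e−x')²−y'²−z²)/2L = -0.1478
  √(A²+B²)=0.3549;  θ3 = -1.1276+2.0005 ≈ 0.8729

θ₁ = -0.2618, θ₂ = 0.8729, θ₃ = 0.8729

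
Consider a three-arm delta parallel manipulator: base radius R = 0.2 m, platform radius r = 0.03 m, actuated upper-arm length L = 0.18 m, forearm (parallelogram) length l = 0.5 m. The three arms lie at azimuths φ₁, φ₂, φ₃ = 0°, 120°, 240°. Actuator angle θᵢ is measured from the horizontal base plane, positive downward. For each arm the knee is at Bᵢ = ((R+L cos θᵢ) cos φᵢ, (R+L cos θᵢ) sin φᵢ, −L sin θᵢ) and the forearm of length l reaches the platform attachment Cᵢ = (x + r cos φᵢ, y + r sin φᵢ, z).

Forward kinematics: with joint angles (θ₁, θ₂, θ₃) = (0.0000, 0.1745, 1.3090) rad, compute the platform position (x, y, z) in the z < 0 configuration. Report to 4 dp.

φ1=0.0°: virtual centre (0.3500, 0.0000, 0.0000), radius l
φ2=120.0°: virtual centre (-0.1736, 0.3007, -0.0313), radius l
arm 3 at φ=240.0°: (R−r)+L cos θ3 = 0.2166;  centre 3 = (-0.1083, -0.1876, -0.1739)
eliminate P² terms by subtracting sphere 1 from 2 and 3
plane₁₂: -1.0473x+0.6015y+-0.0625z = -0.0009
Cramer: x(z) = 0.0293-0.2464z;  y(z) = 0.0494-0.3250z
into |P−centre ₁|² = l²: 1.1663z² + 0.1259z + -0.1447 = 0;  Δ = 0.6909;  z = -0.4103 or 0.3023 → z<0 root = -0.4103
x = 0.1303, y = 0.1828

(0.1303, 0.1828, -0.4103)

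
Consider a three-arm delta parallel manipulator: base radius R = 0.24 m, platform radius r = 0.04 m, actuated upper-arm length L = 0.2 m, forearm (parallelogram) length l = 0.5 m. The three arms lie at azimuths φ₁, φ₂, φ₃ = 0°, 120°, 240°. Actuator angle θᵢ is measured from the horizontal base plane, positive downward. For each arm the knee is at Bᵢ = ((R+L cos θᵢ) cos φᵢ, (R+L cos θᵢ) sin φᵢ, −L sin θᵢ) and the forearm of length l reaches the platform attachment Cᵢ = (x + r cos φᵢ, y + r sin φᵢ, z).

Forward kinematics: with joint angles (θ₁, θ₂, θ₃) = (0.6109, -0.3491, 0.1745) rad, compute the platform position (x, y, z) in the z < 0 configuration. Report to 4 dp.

φ1=0.0°: virtual centre (0.3638, 0.0000, -0.1147), radius l
φ2=120.0°: virtual centre (-0.1940, 0.3360, 0.0684), radius l
arm 3 at φ=240.0°: (R−r)+L cos θ3 = 0.3970;  O3 = (-0.1985, -0.3438, -0.0347)
subtract pairs → two planes through P
linear system: -1.1156x+0.6719y = 0.0096−0.3663z; -1.1246x+-0.6876y = 0.0133−0.1600z
Cramer: x(z) = -0.0102+0.2360z;  y(z) = -0.0026-0.1533z
sphere 1 gives Az²+Bz+C=0 with A=1.0792, B=0.0537, C=-0.0969;  B²−4AC=0.4213;  roots -0.3256, 0.2759;  negative root z = -0.3256
x = -0.0870, y = 0.0473

(-0.0870, 0.0473, -0.3256)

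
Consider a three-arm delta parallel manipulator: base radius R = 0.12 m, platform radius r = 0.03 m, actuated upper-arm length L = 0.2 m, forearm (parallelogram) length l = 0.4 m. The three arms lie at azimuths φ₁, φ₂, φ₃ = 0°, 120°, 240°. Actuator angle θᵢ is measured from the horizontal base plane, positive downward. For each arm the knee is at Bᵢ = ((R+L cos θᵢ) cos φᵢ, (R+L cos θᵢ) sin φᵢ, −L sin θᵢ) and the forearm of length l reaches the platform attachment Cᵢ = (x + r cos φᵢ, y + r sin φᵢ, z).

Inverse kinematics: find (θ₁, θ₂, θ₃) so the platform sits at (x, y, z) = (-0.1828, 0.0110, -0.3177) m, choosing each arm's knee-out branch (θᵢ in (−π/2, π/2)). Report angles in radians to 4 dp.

φ1=0.0° → target in arm frame (-0.1828, 0.0110)
  e−x'=0.2728;  (l²−L²−(e−x')²−y'²−z²)/2L = -0.1387
  γ=atan2(-0.3177,0.2728)=-0.8613;  ψ=arccos(-0.3312)=1.9084;  θ1=γ+ψ≈1.0471
arm 2 (φ=120.0°): x'=0.1009, y'=0.1528
  A=-0.0109, B=-0.3177, C=(l²−L²−A²−y'²−z²)/(2L)=-0.0110
  γ=atan2(-0.3177,-0.0109)=-1.6052;  ψ=arccos(-0.0346)=1.6054;  θ2=γ+ψ≈0.0003
rotate P by −φ3: (0.0819, -0.1638, -0.3177)
  A cos θ + B sin θ = C:  0.0081·cos θ + -0.3177·sin θ = -0.0196
  γ=atan2(-0.3177,0.0081)=-1.5452;  ψ=arccos(-0.0616)=1.6325;  θ3=γ+ψ≈0.0872

θ₁ = 1.0471, θ₂ = 0.0003, θ₃ = 0.0872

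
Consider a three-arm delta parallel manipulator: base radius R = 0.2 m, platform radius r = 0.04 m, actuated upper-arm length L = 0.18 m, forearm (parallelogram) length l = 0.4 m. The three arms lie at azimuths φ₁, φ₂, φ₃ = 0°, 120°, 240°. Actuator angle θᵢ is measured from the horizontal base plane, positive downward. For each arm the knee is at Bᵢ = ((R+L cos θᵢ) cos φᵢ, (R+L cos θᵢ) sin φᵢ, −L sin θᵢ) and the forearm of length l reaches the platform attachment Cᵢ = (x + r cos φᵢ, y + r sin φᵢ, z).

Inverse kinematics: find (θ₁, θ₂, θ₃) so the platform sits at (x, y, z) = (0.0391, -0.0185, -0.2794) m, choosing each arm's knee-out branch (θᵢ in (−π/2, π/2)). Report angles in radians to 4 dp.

θ₁ = 0.0874, θ₂ = 0.5236, θ₃ = 0.3489

φ1=0.0° → target in arm frame (0.0391, -0.0185)
  A=0.1209, B=-0.2794, C=(l²−L²−A²−y'²−z²)/(2L)=0.0960
  θ1 = atan2(B,A) + arccos(C/0.3044) = 0.0874
φ2=120.0° → target in arm frame (-0.0356, -0.0246)
  A cos θ + B sin θ = C:  0.1956·cos θ + -0.2794·sin θ = 0.0297
  √(A²+B²)=0.3410;  θ2 = -0.9601+1.4837 ≈ 0.5236
φ3=240.0° → target in arm frame (-0.0035, 0.0431)
  e−x'=0.1635;  (l²−L²−(e−x')²−y'²−z²)/2L = 0.0582
  √(A²+B²)=0.3237;  θ3 = -1.0413+1.3902 ≈ 0.3489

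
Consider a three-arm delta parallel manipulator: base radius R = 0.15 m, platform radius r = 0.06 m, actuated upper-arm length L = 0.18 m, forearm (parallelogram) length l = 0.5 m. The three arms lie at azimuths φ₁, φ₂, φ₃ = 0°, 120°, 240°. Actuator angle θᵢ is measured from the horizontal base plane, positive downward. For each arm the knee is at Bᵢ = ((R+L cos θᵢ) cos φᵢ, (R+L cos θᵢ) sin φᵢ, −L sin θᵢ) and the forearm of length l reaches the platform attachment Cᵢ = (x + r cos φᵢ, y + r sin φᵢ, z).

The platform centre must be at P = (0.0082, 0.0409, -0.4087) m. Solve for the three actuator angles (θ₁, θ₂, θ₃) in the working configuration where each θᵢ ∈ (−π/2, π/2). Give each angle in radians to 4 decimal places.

θ₁ = -0.0876, θ₂ = -0.1746, θ₃ = 0.0874

rotate P by −φ1: (0.0082, 0.0409, -0.4087)
  A cos θ + B sin θ = C:  0.0818·cos θ + -0.4087·sin θ = 0.1172
  γ=atan2(-0.4087,0.0818)=-1.3733;  ψ=arccos(0.2812)=1.2857;  θ1=γ+ψ≈-0.0876
φ2=120.0° → target in arm frame (0.0313, -0.0276)
  A cos θ + B sin θ = C:  0.0587·cos θ + -0.4087·sin θ = 0.1288
  √(A²+B²)=0.4129;  θ2 = -1.4282+1.2536 ≈ -0.1746
arm 3 (φ=240.0°): x'=-0.0395, y'=-0.0133
  A=0.1295, B=-0.4087, C=(l²−L²−A²−y'²−z²)/(2L)=0.0934
  θ3 = atan2(B,A) + arccos(C/0.4287) = 0.0874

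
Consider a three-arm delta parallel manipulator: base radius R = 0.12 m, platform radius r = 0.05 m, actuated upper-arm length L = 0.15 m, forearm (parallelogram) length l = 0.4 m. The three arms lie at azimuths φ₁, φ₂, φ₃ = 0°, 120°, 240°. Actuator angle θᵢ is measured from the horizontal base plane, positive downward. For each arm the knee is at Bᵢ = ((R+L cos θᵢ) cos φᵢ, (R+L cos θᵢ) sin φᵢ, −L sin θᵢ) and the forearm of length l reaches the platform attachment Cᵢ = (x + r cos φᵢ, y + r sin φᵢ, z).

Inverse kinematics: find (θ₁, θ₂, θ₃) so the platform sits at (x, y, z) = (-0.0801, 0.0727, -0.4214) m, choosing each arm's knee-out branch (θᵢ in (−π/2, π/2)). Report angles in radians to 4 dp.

θ₁ = 0.8726, θ₂ = 0.2616, θ₃ = 0.6979

arm 1 (φ=0.0°): x'=-0.0801, y'=0.0727
  A cos θ + B sin θ = C:  0.1501·cos θ + -0.4214·sin θ = -0.2263
  θ1 = atan2(B,A) + arccos(C/0.4473) = 0.8726
rotate P by −φ2: (0.1030, 0.0330, -0.4214)
  A cos θ + B sin θ = C:  -0.0330·cos θ + -0.4214·sin θ = -0.1409
  θ2 = atan2(B,A) + arccos(C/0.4227) = 0.2616
arm 3 (φ=240.0°): x'=-0.0229, y'=-0.1057
  A=0.0929, B=-0.4214, C=(l²−L²−A²−y'²−z²)/(2L)=-0.1996
  γ=atan2(-0.4214,0.0929)=-1.3538;  ψ=arccos(-0.4626)=2.0517;  θ3=γ+ψ≈0.6979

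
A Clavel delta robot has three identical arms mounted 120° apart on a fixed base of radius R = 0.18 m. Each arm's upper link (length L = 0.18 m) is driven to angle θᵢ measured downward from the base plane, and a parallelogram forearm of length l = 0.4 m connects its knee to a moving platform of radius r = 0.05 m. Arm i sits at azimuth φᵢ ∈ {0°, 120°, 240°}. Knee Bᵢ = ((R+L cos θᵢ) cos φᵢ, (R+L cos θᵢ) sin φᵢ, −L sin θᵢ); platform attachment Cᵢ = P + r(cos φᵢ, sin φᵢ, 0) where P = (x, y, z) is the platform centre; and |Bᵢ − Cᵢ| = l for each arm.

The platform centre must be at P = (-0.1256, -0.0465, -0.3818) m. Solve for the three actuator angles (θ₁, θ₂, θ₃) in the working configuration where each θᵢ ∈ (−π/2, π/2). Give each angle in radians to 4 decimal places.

θ₁ = 1.1343, θ₂ = 0.6109, θ₃ = 0.2618

φ1=0.0° → target in arm frame (-0.1256, -0.0465)
  A cos θ + B sin θ = C:  0.2556·cos θ + -0.3818·sin θ = -0.2380
  √(A²+B²)=0.4595;  θ1 = -0.9809+2.1152 ≈ 1.1343
rotate P by −φ2: (0.0225, 0.1320, -0.3818)
  A cos θ + B sin θ = C:  0.1075·cos θ + -0.3818·sin θ = -0.1310
  √(A²+B²)=0.3966;  θ2 = -1.2964+1.9073 ≈ 0.6109
φ3=240.0° → target in arm frame (0.1031, -0.0855)
  A=0.0269, B=-0.3818, C=(l²−L²−A²−y'²−z²)/(2L)=-0.0728
  γ=atan2(-0.3818,0.0269)=-1.5004;  ψ=arccos(-0.1902)=1.7622;  θ3=γ+ψ≈0.2618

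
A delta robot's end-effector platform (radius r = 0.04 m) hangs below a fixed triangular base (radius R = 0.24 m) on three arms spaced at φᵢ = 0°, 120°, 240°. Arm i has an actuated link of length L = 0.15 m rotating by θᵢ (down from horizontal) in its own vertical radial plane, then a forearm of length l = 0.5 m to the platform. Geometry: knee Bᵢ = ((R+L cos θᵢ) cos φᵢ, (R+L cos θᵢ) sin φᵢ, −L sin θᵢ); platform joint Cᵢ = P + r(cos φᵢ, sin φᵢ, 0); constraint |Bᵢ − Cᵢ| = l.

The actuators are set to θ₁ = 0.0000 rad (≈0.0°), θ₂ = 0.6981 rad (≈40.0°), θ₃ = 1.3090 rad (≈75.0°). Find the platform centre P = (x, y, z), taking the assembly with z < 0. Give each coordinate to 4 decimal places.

arm 1 at φ=0.0°: (R−r)+L cos θ1 = 0.3500;  centre 1 = (0.3500, 0.0000, 0.0000)
centre 2 = (0.3149·cos120.0°, 0.3149·sin120.0°, -0.0964) = (-0.1575, 0.2727, -0.0964)
φ3=240.0°: virtual centre (-0.1194, -0.2068, -0.1449), radius l
subtract pairs → two planes through P
plane₁₂: -1.0149x+0.5454y+-0.1928z = -0.0140
det = 0.9319;  x = 0.0323+-0.2552z,  y = 0.0343+-0.1213z
quadratic in z: (1.0798)z²+(0.1539)z+(-0.1479)=0, √Δ=0.8139 → z ∈ {-0.4481, 0.3056}; z = -0.4481 (taking z<0)
x = 0.1466, y = 0.0887

(0.1466, 0.0887, -0.4481)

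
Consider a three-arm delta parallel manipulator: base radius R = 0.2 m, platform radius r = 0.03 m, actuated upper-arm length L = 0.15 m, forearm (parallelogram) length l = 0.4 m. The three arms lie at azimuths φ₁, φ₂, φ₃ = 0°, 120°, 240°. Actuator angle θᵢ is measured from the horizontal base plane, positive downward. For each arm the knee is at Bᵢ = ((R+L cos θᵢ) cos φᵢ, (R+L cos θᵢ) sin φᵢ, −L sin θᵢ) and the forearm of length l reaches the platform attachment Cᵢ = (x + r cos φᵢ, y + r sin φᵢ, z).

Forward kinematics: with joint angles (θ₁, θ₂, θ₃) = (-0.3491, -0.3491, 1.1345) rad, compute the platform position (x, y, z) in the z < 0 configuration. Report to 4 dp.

(0.0758, 0.1313, -0.2444)

arm 1 at φ=0.0°: e+L cos θ1 = 0.3110;  O1 = (0.3110, 0.0000, 0.0513)
arm 2 at φ=120.0°: e+L cos θ2 = 0.3110;  O2 = (-0.1555, 0.2693, 0.0513)
φ3=240.0°: virtual centre (-0.1167, -0.2021, -0.1359), radius l
eliminate P² terms by subtracting sphere 1 from 2 and 3
[-0.9329 0.5386 0.0000]·P = 0.0000;  [-0.8553 -0.4042 -0.3745]·P = -0.0264
det = 0.8377;  x = 0.0170+-0.2408z,  y = 0.0294+-0.4170z
into |P−O₁|² = l²: 1.2319z² + 0.0145z + -0.0701 = 0;  Δ = 0.3455;  z = -0.2444 or 0.2327 → z<0 root = -0.2444
x = 0.0758, y = 0.1313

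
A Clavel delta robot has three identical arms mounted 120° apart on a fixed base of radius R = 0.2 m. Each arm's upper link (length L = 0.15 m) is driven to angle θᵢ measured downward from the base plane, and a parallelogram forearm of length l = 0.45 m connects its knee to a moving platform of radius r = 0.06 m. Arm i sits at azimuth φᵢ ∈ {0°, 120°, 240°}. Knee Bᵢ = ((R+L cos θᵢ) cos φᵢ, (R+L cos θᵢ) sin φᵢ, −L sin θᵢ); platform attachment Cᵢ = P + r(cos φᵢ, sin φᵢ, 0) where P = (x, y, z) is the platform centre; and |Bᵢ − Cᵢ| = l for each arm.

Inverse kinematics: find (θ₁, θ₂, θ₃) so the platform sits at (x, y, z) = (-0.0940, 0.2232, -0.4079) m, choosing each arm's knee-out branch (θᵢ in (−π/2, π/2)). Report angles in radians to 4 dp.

φ1=0.0° → target in arm frame (-0.0940, 0.2232)
  e−x'=0.2340;  (l²−L²−(e−x')²−y'²−z²)/2L = -0.3032
  √(A²+B²)=0.4703;  θ1 = -1.0500+2.2715 ≈ 1.2215
φ2=120.0° → target in arm frame (0.2403, -0.0302)
  A cos θ + B sin θ = C:  -0.1003·cos θ + -0.4079·sin θ = 0.0088
  √(A²+B²)=0.4200;  θ2 = -1.8119+1.5498 ≈ -0.2621
φ3=240.0° → target in arm frame (-0.1463, -0.1930)
  A=0.2863, B=-0.4079, C=(l²−L²−A²−y'²−z²)/(2L)=-0.3520
  √(A²+B²)=0.4983;  θ3 = -0.9588+2.3551 ≈ 1.3963

θ₁ = 1.2215, θ₂ = -0.2621, θ₃ = 1.3963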